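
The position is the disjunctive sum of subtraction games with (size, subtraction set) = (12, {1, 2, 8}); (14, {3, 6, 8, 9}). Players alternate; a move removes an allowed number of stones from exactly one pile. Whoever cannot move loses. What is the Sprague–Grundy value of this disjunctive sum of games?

Pile A, S = {1, 2, 8}:
n :  0  1  2  3  4  5  6  7  8  9 10 11 12
G :  0  1  2  0  1  2  0  1  2  0  1  2  0
G_A(12) = 0.
Pile B, S = {3, 6, 8, 9}:
G(0) = 0
G(1) = mex{} = 0
G(2) = mex{} = 0
G(3) = mex{0} = 1
G(4) = mex{0} = 1
G(5) = mex{0} = 1
G(6) = mex{1,0} = 2
G(7) = mex{1,0} = 2
G(8) = mex{1,0,0} = 2
G(9) = mex{2,1,0,0} = 3
G(10) = mex{2,1,0,0} = 3
G(11) = mex{2,1,1,0} = 3
G(12) = mex{3,2,1,1} = 0
G(13) = mex{3,2,1,1} = 0
G(14) = mex{3,2,2,1} = 0
G_B(14) = 0.
Combined Grundy value = 0 ⊕ 0 = 0.

0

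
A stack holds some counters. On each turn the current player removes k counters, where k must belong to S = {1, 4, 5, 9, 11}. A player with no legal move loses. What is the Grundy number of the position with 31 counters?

3

n :  0  1  2  3  4  5  6  7  8  9 10 11 12 13 14 15 16 17 18 19 20 21 22 23 24 25 26 27 28 29 30 31
G :  0  1  0  1  2  3  2  3  0  1  0  1  2  3  2  3  0  1  0  1  2  3  2  3  0  1  0  1  2  3  2  3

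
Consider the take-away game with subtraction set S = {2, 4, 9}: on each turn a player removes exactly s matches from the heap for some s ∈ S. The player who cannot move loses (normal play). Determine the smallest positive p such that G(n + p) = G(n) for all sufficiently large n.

n :  0  1  2  3  4  5  6  7  8  9 10 11 12 13 14 15 16
G :  0  0  1  1  2  2  0  0  1  1  2  2  0  0  1  1  2
G(n+6) = G(n) holds for n = 0,…,8 (a full window of length max(S) = 9), so the sequence is purely periodic with period 6.

6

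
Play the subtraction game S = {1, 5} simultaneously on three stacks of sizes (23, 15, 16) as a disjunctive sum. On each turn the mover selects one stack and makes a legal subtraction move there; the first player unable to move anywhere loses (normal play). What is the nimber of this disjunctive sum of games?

All stacks use S = {1, 5}:
G(0) = 0
G(1) = mex{0} = 1
G(2) = mex{1} = 0
G(3) = mex{0} = 1
G(4) = mex{1} = 0
G(5) = mex{0,0} = 1
G(6) = mex{1,1} = 0
G(7) = mex{0,0} = 1
G(8) = mex{1,1} = 0
G(9) = mex{0,0} = 1
G(10) = mex{1,1} = 0
G(11) = mex{0,0} = 1
G(12) = mex{1,1} = 0
G(13) = mex{0,0} = 1
G(14) = mex{1,1} = 0
G(15) = mex{0,0} = 1
G(16) = mex{1,1} = 0
G(17) = mex{0,0} = 1
G(18) = mex{1,1} = 0
G(19) = mex{0,0} = 1
G(20) = mex{1,1} = 0
G(21) = mex{0,0} = 1
G(22) = mex{1,1} = 0
G(23) = mex{0,0} = 1
Stack A: G(23) = 1.
Stack B: G(15) = 1.
Stack C: G(16) = 0.
Combined Grundy value = 1 ⊕ 1 ⊕ 0 = 0.

0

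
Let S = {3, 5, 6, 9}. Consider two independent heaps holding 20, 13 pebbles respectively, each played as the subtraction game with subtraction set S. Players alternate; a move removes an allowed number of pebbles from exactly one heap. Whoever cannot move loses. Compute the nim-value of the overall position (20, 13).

2

All heaps use S = {3, 5, 6, 9}:
n :  0  1  2  3  4  5  6  7  8  9 10 11 12 13 14 15 16 17 18 19 20
G :  0  0  0  1  1  1  2  2  2  3  3  3  0  0  0  1  1  1  2  2  2
Heap A: G(20) = 2.
Heap B: G(13) = 0.
Combined Grundy value = 2 ⊕ 0 = 2.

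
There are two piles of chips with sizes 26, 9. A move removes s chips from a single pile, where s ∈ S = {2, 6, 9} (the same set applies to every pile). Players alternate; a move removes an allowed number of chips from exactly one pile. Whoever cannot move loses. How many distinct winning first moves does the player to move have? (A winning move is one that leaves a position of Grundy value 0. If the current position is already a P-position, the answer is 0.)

1

All piles use S = {2, 6, 9}:
G(0) = 0
G(1) = mex{} = 0
G(2) = mex{0} = 1
G(3) = mex{0} = 1
G(4) = mex{1} = 0
G(5) = mex{1} = 0
G(6) = mex{0,0} = 1
G(7) = mex{0,0} = 1
G(8) = mex{1,1} = 0
G(9) = mex{1,1,0} = 2
G(10) = mex{0,0,0} = 1
G(11) = mex{2,0,1} = 3
G(12) = mex{1,1,1} = 0
G(13) = mex{3,1,0} = 2
G(14) = mex{0,0,0} = 1
G(15) = mex{2,2,1} = 0
G(16) = mex{1,1,1} = 0
G(17) = mex{0,3,0} = 1
G(18) = mex{0,0,2} = 1
G(19) = mex{1,2,1} = 0
G(20) = mex{1,1,3} = 0
G(21) = mex{0,0,0} = 1
G(22) = mex{0,0,2} = 1
G(23) = mex{1,1,1} = 0
G(24) = mex{1,1,0} = 2
G(25) = mex{0,0,0} = 1
G(26) = mex{2,0,1} = 3
Pile A: G(26) = 3.
Pile B: G(9) = 2.
Combined Grundy value = 3 ⊕ 2 = 1.
A winning move leaves total XOR = 0, i.e. changes one component's Grundy value g to g ⊕ X where X is the current total.
Pile A: need g' = 3⊕1 = 2. Options: 26−2→G=2, 26−6→G=0, 26−9→G=1. Hits: 1.
Pile B: need g' = 2⊕1 = 3. Options: 9−2→G=1, 9−6→G=1, 9−9→G=0. Hits: 0.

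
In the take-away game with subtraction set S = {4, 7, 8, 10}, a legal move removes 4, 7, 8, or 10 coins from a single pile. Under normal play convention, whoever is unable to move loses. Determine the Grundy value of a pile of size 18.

n :  0  1  2  3  4  5  6  7  8  9 10 11 12 13 14 15 16 17 18
G :  0  0  0  0  1  1  1  1  2  2  2  2  3  3  0  0  0  0  1

1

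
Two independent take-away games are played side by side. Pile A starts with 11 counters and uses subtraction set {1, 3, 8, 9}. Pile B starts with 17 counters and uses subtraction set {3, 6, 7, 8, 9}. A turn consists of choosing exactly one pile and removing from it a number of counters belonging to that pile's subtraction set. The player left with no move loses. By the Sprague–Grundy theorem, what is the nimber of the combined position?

2

Pile A, S = {1, 3, 8, 9}:
n :  0  1  2  3  4  5  6  7  8  9 10 11
G :  0  1  0  1  0  1  0  1  2  3  2  3
G_A(11) = 3.
Pile B, S = {3, 6, 7, 8, 9}:
G(0) = 0
G(1) = mex{} = 0
G(2) = mex{} = 0
G(3) = mex{0} = 1
G(4) = mex{0} = 1
G(5) = mex{0} = 1
G(6) = mex{1,0} = 2
G(7) = mex{1,0,0} = 2
G(8) = mex{1,0,0,0} = 2
G(9) = mex{2,1,0,0,0} = 3
G(10) = mex{2,1,1,0,0} = 3
G(11) = mex{2,1,1,1,0} = 3
G(12) = mex{3,2,1,1,1} = 0
G(13) = mex{3,2,2,1,1} = 0
G(14) = mex{3,2,2,2,1} = 0
G(15) = mex{0,3,2,2,2} = 1
G(16) = mex{0,3,3,2,2} = 1
G(17) = mex{0,3,3,3,2} = 1
G_B(17) = 1.
Combined Grundy value = 3 ⊕ 1 = 2.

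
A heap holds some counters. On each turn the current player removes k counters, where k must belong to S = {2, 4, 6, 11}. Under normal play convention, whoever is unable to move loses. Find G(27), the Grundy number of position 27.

G(0) = 0
G(1) = mex{} = 0
G(2) = mex{0} = 1
G(3) = mex{0} = 1
G(4) = mex{1,0} = 2
G(5) = mex{1,0} = 2
G(6) = mex{2,1,0} = 3
G(7) = mex{2,1,0} = 3
G(8) = mex{3,2,1} = 0
G(9) = mex{3,2,1} = 0
G(10) = mex{0,3,2} = 1
G(11) = mex{0,3,2,0} = 1
G(12) = mex{1,0,3,0} = 2
G(13) = mex{1,0,3,1} = 2
G(14) = mex{2,1,0,1} = 3
G(15) = mex{2,1,0,2} = 3
G(16) = mex{3,2,1,2} = 0
G(17) = mex{3,2,1,3} = 0
G(18) = mex{0,3,2,3} = 1
G(19) = mex{0,3,2,0} = 1
G(20) = mex{1,0,3,0} = 2
G(21) = mex{1,0,3,1} = 2
G(22) = mex{2,1,0,1} = 3
G(23) = mex{2,1,0,2} = 3
G(24) = mex{3,2,1,2} = 0
G(25) = mex{3,2,1,3} = 0
G(26) = mex{0,3,2,3} = 1
G(27) = mex{0,3,2,0} = 1

1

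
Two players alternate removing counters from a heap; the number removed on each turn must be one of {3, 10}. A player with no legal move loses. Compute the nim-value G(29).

1

G(0) = 0
G(1) = mex{} = 0
G(2) = mex{} = 0
G(3) = mex{0} = 1
G(4) = mex{0} = 1
G(5) = mex{0} = 1
G(6) = mex{1} = 0
G(7) = mex{1} = 0
G(8) = mex{1} = 0
G(9) = mex{0} = 1
G(10) = mex{0,0} = 1
G(11) = mex{0,0} = 1
G(12) = mex{1,0} = 2
G(13) = mex{1,1} = 0
G(14) = mex{1,1} = 0
G(15) = mex{2,1} = 0
G(16) = mex{0,0} = 1
G(17) = mex{0,0} = 1
G(18) = mex{0,0} = 1
G(19) = mex{1,1} = 0
G(20) = mex{1,1} = 0
G(21) = mex{1,1} = 0
G(22) = mex{0,2} = 1
G(23) = mex{0,0} = 1
G(24) = mex{0,0} = 1
G(25) = mex{1,0} = 2
G(26) = mex{1,1} = 0
G(27) = mex{1,1} = 0
G(28) = mex{2,1} = 0
G(29) = mex{0,0} = 1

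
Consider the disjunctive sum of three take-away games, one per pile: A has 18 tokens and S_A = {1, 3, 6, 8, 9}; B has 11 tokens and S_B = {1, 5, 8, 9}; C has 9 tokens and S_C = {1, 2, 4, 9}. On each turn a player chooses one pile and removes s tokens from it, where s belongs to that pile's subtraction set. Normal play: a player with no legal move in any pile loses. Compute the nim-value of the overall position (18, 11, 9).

Pile A, S = {1, 3, 6, 8, 9}:
G(0) = 0
G(1) = mex{0} = 1
G(2) = mex{1} = 0
G(3) = mex{0,0} = 1
G(4) = mex{1,1} = 0
G(5) = mex{0,0} = 1
G(6) = mex{1,1,0} = 2
G(7) = mex{2,0,1} = 3
G(8) = mex{3,1,0,0} = 2
G(9) = mex{2,2,1,1,0} = 3
G(10) = mex{3,3,0,0,1} = 2
G(11) = mex{2,2,1,1,0} = 3
G(12) = mex{3,3,2,0,1} = 4
G(13) = mex{4,2,3,1,0} = 5
G(14) = mex{5,3,2,2,1} = 0
G(15) = mex{0,4,3,3,2} = 1
G(16) = mex{1,5,2,2,3} = 0
G(17) = mex{0,0,3,3,2} = 1
G(18) = mex{1,1,4,2,3} = 0
G_A(18) = 0.
Pile B, S = {1, 5, 8, 9}:
G(0) = 0
G(1) = mex{0} = 1
G(2) = mex{1} = 0
G(3) = mex{0} = 1
G(4) = mex{1} = 0
G(5) = mex{0,0} = 1
G(6) = mex{1,1} = 0
G(7) = mex{0,0} = 1
G(8) = mex{1,1,0} = 2
G(9) = mex{2,0,1,0} = 3
G(10) = mex{3,1,0,1} = 2
G(11) = mex{2,0,1,0} = 3
G_B(11) = 3.
Pile C, S = {1, 2, 4, 9}:
n : 0 1 2 3 4 5 6 7 8 9
G : 0 1 2 0 1 2 0 1 2 3
G_C(9) = 3.
Combined Grundy value = 0 ⊕ 3 ⊕ 3 = 0.

0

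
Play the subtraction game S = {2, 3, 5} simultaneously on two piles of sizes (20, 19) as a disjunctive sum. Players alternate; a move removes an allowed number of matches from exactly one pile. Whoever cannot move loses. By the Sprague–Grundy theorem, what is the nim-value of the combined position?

All piles use S = {2, 3, 5}:
G(0) = 0
G(1) = mex{} = 0
G(2) = mex{0} = 1
G(3) = mex{0,0} = 1
G(4) = mex{1,0} = 2
G(5) = mex{1,1,0} = 2
G(6) = mex{2,1,0} = 3
G(7) = mex{2,2,1} = 0
G(8) = mex{3,2,1} = 0
G(9) = mex{0,3,2} = 1
G(10) = mex{0,0,2} = 1
G(11) = mex{1,0,3} = 2
G(12) = mex{1,1,0} = 2
G(13) = mex{2,1,0} = 3
G(14) = mex{2,2,1} = 0
G(15) = mex{3,2,1} = 0
G(16) = mex{0,3,2} = 1
G(17) = mex{0,0,2} = 1
G(18) = mex{1,0,3} = 2
G(19) = mex{1,1,0} = 2
G(20) = mex{2,1,0} = 3
Pile A: G(20) = 3.
Pile B: G(19) = 2.
Combined Grundy value = 3 ⊕ 2 = 1.

1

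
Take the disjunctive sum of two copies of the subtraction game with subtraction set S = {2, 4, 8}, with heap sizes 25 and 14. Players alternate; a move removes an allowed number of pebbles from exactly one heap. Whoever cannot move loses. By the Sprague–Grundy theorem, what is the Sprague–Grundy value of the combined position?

All heaps use S = {2, 4, 8}:
G(0) = 0
G(1) = mex{} = 0
G(2) = mex{0} = 1
G(3) = mex{0} = 1
G(4) = mex{1,0} = 2
G(5) = mex{1,0} = 2
G(6) = mex{2,1} = 0
G(7) = mex{2,1} = 0
G(8) = mex{0,2,0} = 1
G(9) = mex{0,2,0} = 1
G(10) = mex{1,0,1} = 2
G(11) = mex{1,0,1} = 2
G(12) = mex{2,1,2} = 0
G(13) = mex{2,1,2} = 0
G(14) = mex{0,2,0} = 1
G(15) = mex{0,2,0} = 1
G(16) = mex{1,0,1} = 2
G(17) = mex{1,0,1} = 2
G(18) = mex{2,1,2} = 0
G(19) = mex{2,1,2} = 0
G(20) = mex{0,2,0} = 1
G(21) = mex{0,2,0} = 1
G(22) = mex{1,0,1} = 2
G(23) = mex{1,0,1} = 2
G(24) = mex{2,1,2} = 0
G(25) = mex{2,1,2} = 0
Heap A: G(25) = 0.
Heap B: G(14) = 1.
Combined Grundy value = 0 ⊕ 1 = 1.

1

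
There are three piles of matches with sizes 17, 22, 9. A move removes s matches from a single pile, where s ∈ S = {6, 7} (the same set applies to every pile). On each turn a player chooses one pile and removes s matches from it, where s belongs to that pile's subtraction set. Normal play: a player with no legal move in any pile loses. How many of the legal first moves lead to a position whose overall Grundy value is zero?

0

All piles use S = {6, 7}:
G(0) = 0
G(1) = mex{} = 0
G(2) = mex{} = 0
G(3) = mex{} = 0
G(4) = mex{} = 0
G(5) = mex{} = 0
G(6) = mex{0} = 1
G(7) = mex{0,0} = 1
G(8) = mex{0,0} = 1
G(9) = mex{0,0} = 1
G(10) = mex{0,0} = 1
G(11) = mex{0,0} = 1
G(12) = mex{1,0} = 2
G(13) = mex{1,1} = 0
G(14) = mex{1,1} = 0
G(15) = mex{1,1} = 0
G(16) = mex{1,1} = 0
G(17) = mex{1,1} = 0
G(18) = mex{2,1} = 0
G(19) = mex{0,2} = 1
G(20) = mex{0,0} = 1
G(21) = mex{0,0} = 1
G(22) = mex{0,0} = 1
Pile A: G(17) = 0.
Pile B: G(22) = 1.
Pile C: G(9) = 1.
Combined Grundy value = 0 ⊕ 1 ⊕ 1 = 0.
A winning move leaves total XOR = 0, i.e. changes one component's Grundy value g to g ⊕ X where X is the current total.
Pile A: target g' = 0⊕0 = 0, but every legal move changes the Grundy value (mex property), so 0 moves.
Pile B: target g' = 1⊕0 = 1, but every legal move changes the Grundy value (mex property), so 0 moves.
Pile C: target g' = 1⊕0 = 1, but every legal move changes the Grundy value (mex property), so 0 moves.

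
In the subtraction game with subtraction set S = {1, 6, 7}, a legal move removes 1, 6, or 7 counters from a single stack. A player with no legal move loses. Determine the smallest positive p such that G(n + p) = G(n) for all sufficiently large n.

12

n :  0  1  2  3  4  5  6  7  8  9 10 11 12 13 14 15 16 17 18 19 20 21 22 23 24 25
G :  0  1  0  1  0  1  2  3  2  3  2  3  0  1  0  1  0  1  2  3  2  3  2  3  0  1
G(n+12) = G(n) holds for n = 0,…,6 (a full window of length max(S) = 7), so the sequence is purely periodic with period 12.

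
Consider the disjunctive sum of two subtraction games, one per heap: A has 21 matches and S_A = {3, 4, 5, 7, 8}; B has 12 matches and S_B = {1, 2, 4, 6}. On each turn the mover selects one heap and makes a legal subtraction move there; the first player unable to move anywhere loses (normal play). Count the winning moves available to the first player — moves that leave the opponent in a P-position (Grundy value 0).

3

Heap A, S = {3, 4, 5, 7, 8}:
n :  0  1  2  3  4  5  6  7  8  9 10 11 12 13 14 15 16 17 18 19 20 21
G :  0  0  0  1  1  1  2  2  2  3  3  0  0  0  1  1  1  2  2  2  3  3
G_A(21) = 3.
Heap B, S = {1, 2, 4, 6}:
n :  0  1  2  3  4  5  6  7  8  9 10 11 12
G :  0  1  2  0  1  2  3  4  0  1  2  0  1
G_B(12) = 1.
Combined Grundy value = 3 ⊕ 1 = 2.
A winning move leaves total XOR = 0, i.e. changes one component's Grundy value g to g ⊕ X where X is the current total.
Heap A: need g' = 3⊕2 = 1. Options: 21−3→G=2, 21−4→G=2, 21−5→G=1, 21−7→G=1, 21−8→G=0. Hits: 2.
Heap B: need g' = 1⊕2 = 3. Options: 12−1→G=0, 12−2→G=2, 12−4→G=0, 12−6→G=3. Hits: 1.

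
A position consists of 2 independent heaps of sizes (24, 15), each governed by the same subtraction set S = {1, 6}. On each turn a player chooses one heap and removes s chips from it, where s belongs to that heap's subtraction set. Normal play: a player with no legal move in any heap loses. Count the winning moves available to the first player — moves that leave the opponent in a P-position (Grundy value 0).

All heaps use S = {1, 6}:
G(0) = 0
G(1) = mex{0} = 1
G(2) = mex{1} = 0
G(3) = mex{0} = 1
G(4) = mex{1} = 0
G(5) = mex{0} = 1
G(6) = mex{1,0} = 2
G(7) = mex{2,1} = 0
G(8) = mex{0,0} = 1
G(9) = mex{1,1} = 0
G(10) = mex{0,0} = 1
G(11) = mex{1,1} = 0
G(12) = mex{0,2} = 1
G(13) = mex{1,0} = 2
G(14) = mex{2,1} = 0
G(15) = mex{0,0} = 1
G(16) = mex{1,1} = 0
G(17) = mex{0,0} = 1
G(18) = mex{1,1} = 0
G(19) = mex{0,2} = 1
G(20) = mex{1,0} = 2
G(21) = mex{2,1} = 0
G(22) = mex{0,0} = 1
G(23) = mex{1,1} = 0
G(24) = mex{0,0} = 1
Heap A: G(24) = 1.
Heap B: G(15) = 1.
Combined Grundy value = 1 ⊕ 1 = 0.
A winning move leaves total XOR = 0, i.e. changes one component's Grundy value g to g ⊕ X where X is the current total.
Heap A: target g' = 1⊕0 = 1, but every legal move changes the Grundy value (mex property), so 0 moves.
Heap B: target g' = 1⊕0 = 1, but every legal move changes the Grundy value (mex property), so 0 moves.

0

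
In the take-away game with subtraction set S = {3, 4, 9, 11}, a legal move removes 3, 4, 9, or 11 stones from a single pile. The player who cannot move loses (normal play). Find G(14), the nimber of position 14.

n :  0  1  2  3  4  5  6  7  8  9 10 11 12 13 14
G :  0  0  0  1  1  1  2  0  0  3  1  1  2  2  0

0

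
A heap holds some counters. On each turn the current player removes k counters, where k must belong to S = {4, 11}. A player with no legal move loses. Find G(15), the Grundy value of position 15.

n :  0  1  2  3  4  5  6  7  8  9 10 11 12 13 14 15
G :  0  0  0  0  1  1  1  1  0  0  0  2  1  1  1  0

0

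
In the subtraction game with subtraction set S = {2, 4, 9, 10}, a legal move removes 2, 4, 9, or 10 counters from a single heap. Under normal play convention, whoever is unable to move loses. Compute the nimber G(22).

G(0) = 0
G(1) = mex{} = 0
G(2) = mex{0} = 1
G(3) = mex{0} = 1
G(4) = mex{1,0} = 2
G(5) = mex{1,0} = 2
G(6) = mex{2,1} = 0
G(7) = mex{2,1} = 0
G(8) = mex{0,2} = 1
G(9) = mex{0,2,0} = 1
G(10) = mex{1,0,0,0} = 2
G(11) = mex{1,0,1,0} = 2
G(12) = mex{2,1,1,1} = 0
G(13) = mex{2,1,2,1} = 0
G(14) = mex{0,2,2,2} = 1
G(15) = mex{0,2,0,2} = 1
G(16) = mex{1,0,0,0} = 2
G(17) = mex{1,0,1,0} = 2
G(18) = mex{2,1,1,1} = 0
G(19) = mex{2,1,2,1} = 0
G(20) = mex{0,2,2,2} = 1
G(21) = mex{0,2,0,2} = 1
G(22) = mex{1,0,0,0} = 2

2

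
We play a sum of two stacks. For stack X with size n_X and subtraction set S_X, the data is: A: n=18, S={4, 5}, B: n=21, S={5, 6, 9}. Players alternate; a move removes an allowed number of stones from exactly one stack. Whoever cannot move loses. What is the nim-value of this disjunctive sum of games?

Stack A, S = {4, 5}:
n :  0  1  2  3  4  5  6  7  8  9 10 11 12 13 14 15 16 17 18
G :  0  0  0  0  1  1  1  1  2  0  0  0  0  1  1  1  1  2  0
G_A(18) = 0.
Stack B, S = {5, 6, 9}:
G(0) = 0
G(1) = mex{} = 0
G(2) = mex{} = 0
G(3) = mex{} = 0
G(4) = mex{} = 0
G(5) = mex{0} = 1
G(6) = mex{0,0} = 1
G(7) = mex{0,0} = 1
G(8) = mex{0,0} = 1
G(9) = mex{0,0,0} = 1
G(10) = mex{1,0,0} = 2
G(11) = mex{1,1,0} = 2
G(12) = mex{1,1,0} = 2
G(13) = mex{1,1,0} = 2
G(14) = mex{1,1,1} = 0
G(15) = mex{2,1,1} = 0
G(16) = mex{2,2,1} = 0
G(17) = mex{2,2,1} = 0
G(18) = mex{2,2,1} = 0
G(19) = mex{0,2,2} = 1
G(20) = mex{0,0,2} = 1
G(21) = mex{0,0,2} = 1
G_B(21) = 1.
Combined Grundy value = 0 ⊕ 1 = 1.

1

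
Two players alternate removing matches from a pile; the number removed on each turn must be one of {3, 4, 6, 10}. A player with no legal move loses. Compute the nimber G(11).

3

G(0) = 0
G(1) = mex{} = 0
G(2) = mex{} = 0
G(3) = mex{0} = 1
G(4) = mex{0,0} = 1
G(5) = mex{0,0} = 1
G(6) = mex{1,0,0} = 2
G(7) = mex{1,1,0} = 2
G(8) = mex{1,1,0} = 2
G(9) = mex{2,1,1} = 0
G(10) = mex{2,2,1,0} = 3
G(11) = mex{2,2,1,0} = 3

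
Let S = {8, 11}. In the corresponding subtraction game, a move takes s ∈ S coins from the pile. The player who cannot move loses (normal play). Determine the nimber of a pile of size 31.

n :  0  1  2  3  4  5  6  7  8  9 10 11 12 13 14 15 16 17 18 19 20 21 22 23 24 25 26 27 28 29 30 31
G :  0  0  0  0  0  0  0  0  1  1  1  1  1  1  1  1  2  2  2  0  0  0  0  0  0  0  0  1  1  1  1  1

1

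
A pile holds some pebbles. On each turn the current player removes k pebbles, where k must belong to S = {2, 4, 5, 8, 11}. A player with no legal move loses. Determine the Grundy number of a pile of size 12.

n :  0  1  2  3  4  5  6  7  8  9 10 11 12
G :  0  0  1  1  2  2  3  0  4  1  0  2  1

1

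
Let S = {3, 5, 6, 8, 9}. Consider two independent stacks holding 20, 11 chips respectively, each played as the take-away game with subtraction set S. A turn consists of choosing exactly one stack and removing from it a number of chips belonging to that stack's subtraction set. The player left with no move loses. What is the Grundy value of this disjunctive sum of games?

All stacks use S = {3, 5, 6, 8, 9}:
G(0) = 0
G(1) = mex{} = 0
G(2) = mex{} = 0
G(3) = mex{0} = 1
G(4) = mex{0} = 1
G(5) = mex{0,0} = 1
G(6) = mex{1,0,0} = 2
G(7) = mex{1,0,0} = 2
G(8) = mex{1,1,0,0} = 2
G(9) = mex{2,1,1,0,0} = 3
G(10) = mex{2,1,1,0,0} = 3
G(11) = mex{2,2,1,1,0} = 3
G(12) = mex{3,2,2,1,1} = 0
G(13) = mex{3,2,2,1,1} = 0
G(14) = mex{3,3,2,2,1} = 0
G(15) = mex{0,3,3,2,2} = 1
G(16) = mex{0,3,3,2,2} = 1
G(17) = mex{0,0,3,3,2} = 1
G(18) = mex{1,0,0,3,3} = 2
G(19) = mex{1,0,0,3,3} = 2
G(20) = mex{1,1,0,0,3} = 2
Stack A: G(20) = 2.
Stack B: G(11) = 3.
Combined Grundy value = 2 ⊕ 3 = 1.

1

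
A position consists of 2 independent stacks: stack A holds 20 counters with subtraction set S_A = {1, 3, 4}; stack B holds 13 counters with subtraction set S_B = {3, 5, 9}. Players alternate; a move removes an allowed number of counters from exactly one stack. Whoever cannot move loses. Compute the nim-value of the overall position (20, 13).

0

Stack A, S = {1, 3, 4}:
G(0) = 0
G(1) = mex{0} = 1
G(2) = mex{1} = 0
G(3) = mex{0,0} = 1
G(4) = mex{1,1,0} = 2
G(5) = mex{2,0,1} = 3
G(6) = mex{3,1,0} = 2
G(7) = mex{2,2,1} = 0
G(8) = mex{0,3,2} = 1
G(9) = mex{1,2,3} = 0
G(10) = mex{0,0,2} = 1
G(11) = mex{1,1,0} = 2
G(12) = mex{2,0,1} = 3
G(13) = mex{3,1,0} = 2
G(14) = mex{2,2,1} = 0
G(15) = mex{0,3,2} = 1
G(16) = mex{1,2,3} = 0
G(17) = mex{0,0,2} = 1
G(18) = mex{1,1,0} = 2
G(19) = mex{2,0,1} = 3
G(20) = mex{3,1,0} = 2
G_A(20) = 2.
Stack B, S = {3, 5, 9}:
n :  0  1  2  3  4  5  6  7  8  9 10 11 12 13
G :  0  0  0  1  1  1  2  2  0  3  3  1  0  2
G_B(13) = 2.
Combined Grundy value = 2 ⊕ 2 = 0.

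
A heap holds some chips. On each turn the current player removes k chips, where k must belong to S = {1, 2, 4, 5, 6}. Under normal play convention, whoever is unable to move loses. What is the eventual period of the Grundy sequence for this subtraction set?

n :  0  1  2  3  4  5  6  7  8  9 10 11 12 13 14 15 16 17 18 19 20 21
G :  0  1  2  0  1  2  3  4  5  3  0  1  2  0  1  2  3  4  5  3  0  1
G(n+10) = G(n) holds for n = 0,…,5 (a full window of length max(S) = 6), so the sequence is purely periodic with period 10.

10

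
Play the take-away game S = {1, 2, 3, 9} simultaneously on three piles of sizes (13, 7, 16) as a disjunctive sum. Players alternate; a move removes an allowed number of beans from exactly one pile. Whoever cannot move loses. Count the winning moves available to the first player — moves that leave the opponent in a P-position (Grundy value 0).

All piles use S = {1, 2, 3, 9}:
n :  0  1  2  3  4  5  6  7  8  9 10 11 12 13 14 15 16
G :  0  1  2  3  0  1  2  3  0  1  2  3  0  1  2  3  0
Pile A: G(13) = 1.
Pile B: G(7) = 3.
Pile C: G(16) = 0.
Combined Grundy value = 1 ⊕ 3 ⊕ 0 = 2.
A winning move leaves total XOR = 0, i.e. changes one component's Grundy value g to g ⊕ X where X is the current total.
Pile A: need g' = 1⊕2 = 3. Options: 13−1→G=0, 13−2→G=3, 13−3→G=2, 13−9→G=0. Hits: 1.
Pile B: need g' = 3⊕2 = 1. Options: 7−1→G=2, 7−2→G=1, 7−3→G=0. Hits: 1.
Pile C: need g' = 0⊕2 = 2. Options: 16−1→G=3, 16−2→G=2, 16−3→G=1, 16−9→G=3. Hits: 1.

3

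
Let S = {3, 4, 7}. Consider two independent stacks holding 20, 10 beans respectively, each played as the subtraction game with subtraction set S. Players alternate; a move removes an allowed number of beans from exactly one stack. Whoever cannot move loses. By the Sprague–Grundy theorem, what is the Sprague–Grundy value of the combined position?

All stacks use S = {3, 4, 7}:
G(0) = 0
G(1) = mex{} = 0
G(2) = mex{} = 0
G(3) = mex{0} = 1
G(4) = mex{0,0} = 1
G(5) = mex{0,0} = 1
G(6) = mex{1,0} = 2
G(7) = mex{1,1,0} = 2
G(8) = mex{1,1,0} = 2
G(9) = mex{2,1,0} = 3
G(10) = mex{2,2,1} = 0
G(11) = mex{2,2,1} = 0
G(12) = mex{3,2,1} = 0
G(13) = mex{0,3,2} = 1
G(14) = mex{0,0,2} = 1
G(15) = mex{0,0,2} = 1
G(16) = mex{1,0,3} = 2
G(17) = mex{1,1,0} = 2
G(18) = mex{1,1,0} = 2
G(19) = mex{2,1,0} = 3
G(20) = mex{2,2,1} = 0
Stack A: G(20) = 0.
Stack B: G(10) = 0.
Combined Grundy value = 0 ⊕ 0 = 0.

0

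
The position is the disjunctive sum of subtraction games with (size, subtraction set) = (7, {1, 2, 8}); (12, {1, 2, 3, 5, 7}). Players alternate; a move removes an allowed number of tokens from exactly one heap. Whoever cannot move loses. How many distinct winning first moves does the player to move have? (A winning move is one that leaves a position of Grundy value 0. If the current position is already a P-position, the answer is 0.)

Heap A, S = {1, 2, 8}:
n : 0 1 2 3 4 5 6 7
G : 0 1 2 0 1 2 0 1
G_A(7) = 1.
Heap B, S = {1, 2, 3, 5, 7}:
G(0) = 0
G(1) = mex{0} = 1
G(2) = mex{1,0} = 2
G(3) = mex{2,1,0} = 3
G(4) = mex{3,2,1} = 0
G(5) = mex{0,3,2,0} = 1
G(6) = mex{1,0,3,1} = 2
G(7) = mex{2,1,0,2,0} = 3
G(8) = mex{3,2,1,3,1} = 0
G(9) = mex{0,3,2,0,2} = 1
G(10) = mex{1,0,3,1,3} = 2
G(11) = mex{2,1,0,2,0} = 3
G(12) = mex{3,2,1,3,1} = 0
G_B(12) = 0.
Combined Grundy value = 1 ⊕ 0 = 1.
A winning move leaves total XOR = 0, i.e. changes one component's Grundy value g to g ⊕ X where X is the current total.
Heap A: need g' = 1⊕1 = 0. Options: 7−1→G=0, 7−2→G=2. Hits: 1.
Heap B: need g' = 0⊕1 = 1. Options: 12−1→G=3, 12−2→G=2, 12−3→G=1, 12−5→G=3, 12−7→G=1. Hits: 2.

3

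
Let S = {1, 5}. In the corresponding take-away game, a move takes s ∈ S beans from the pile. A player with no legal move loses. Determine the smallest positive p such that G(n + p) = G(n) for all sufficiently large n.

2

n :  0  1  2  3  4  5  6  7  8  9 10 11 12 13 14
G :  0  1  0  1  0  1  0  1  0  1  0  1  0  1  0
G(n+2) = G(n) holds for n = 0,…,4 (a full window of length max(S) = 5), so the sequence is purely periodic with period 2.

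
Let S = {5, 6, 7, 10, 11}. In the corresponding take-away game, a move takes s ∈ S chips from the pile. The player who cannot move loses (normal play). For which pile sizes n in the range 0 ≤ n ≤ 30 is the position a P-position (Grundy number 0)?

0, 1, 2, 3, 4, 16, 17, 18, 19, 20

n :  0  1  2  3  4  5  6  7  8  9 10 11 12 13 14 15 16 17 18 19 20 21 22 23 24 25 26 27 28 29 30
G :  0  0  0  0  0  1  1  1  1  1  2  2  2  2  2  3  0  0  0  0  0  1  1  1  1  1  2  2  2  2  2
P-positions are exactly the n with G(n) = 0.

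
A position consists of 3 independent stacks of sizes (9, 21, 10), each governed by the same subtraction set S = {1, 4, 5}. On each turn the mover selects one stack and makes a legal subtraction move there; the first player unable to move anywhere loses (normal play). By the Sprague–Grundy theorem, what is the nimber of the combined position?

2

All stacks use S = {1, 4, 5}:
n :  0  1  2  3  4  5  6  7  8  9 10 11 12 13 14 15 16 17 18 19 20 21
G :  0  1  0  1  2  3  2  3  0  1  0  1  2  3  2  3  0  1  0  1  2  3
Stack A: G(9) = 1.
Stack B: G(21) = 3.
Stack C: G(10) = 0.
Combined Grundy value = 1 ⊕ 3 ⊕ 0 = 2.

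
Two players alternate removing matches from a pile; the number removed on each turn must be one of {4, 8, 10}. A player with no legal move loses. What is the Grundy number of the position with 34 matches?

1

G(0) = 0
G(1) = mex{} = 0
G(2) = mex{} = 0
G(3) = mex{} = 0
G(4) = mex{0} = 1
G(5) = mex{0} = 1
G(6) = mex{0} = 1
G(7) = mex{0} = 1
G(8) = mex{1,0} = 2
G(9) = mex{1,0} = 2
G(10) = mex{1,0,0} = 2
G(11) = mex{1,0,0} = 2
G(12) = mex{2,1,0} = 3
G(13) = mex{2,1,0} = 3
G(14) = mex{2,1,1} = 0
G(15) = mex{2,1,1} = 0
G(16) = mex{3,2,1} = 0
G(17) = mex{3,2,1} = 0
G(18) = mex{0,2,2} = 1
G(19) = mex{0,2,2} = 1
G(20) = mex{0,3,2} = 1
G(21) = mex{0,3,2} = 1
G(22) = mex{1,0,3} = 2
G(23) = mex{1,0,3} = 2
G(24) = mex{1,0,0} = 2
G(25) = mex{1,0,0} = 2
G(26) = mex{2,1,0} = 3
G(27) = mex{2,1,0} = 3
G(28) = mex{2,1,1} = 0
G(29) = mex{2,1,1} = 0
G(30) = mex{3,2,1} = 0
G(31) = mex{3,2,1} = 0
G(32) = mex{0,2,2} = 1
G(33) = mex{0,2,2} = 1
G(34) = mex{0,3,2} = 1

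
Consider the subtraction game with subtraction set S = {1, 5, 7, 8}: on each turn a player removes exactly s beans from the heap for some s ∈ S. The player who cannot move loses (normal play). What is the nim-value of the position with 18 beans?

n :  0  1  2  3  4  5  6  7  8  9 10 11 12 13 14 15 16 17 18
G :  0  1  0  1  0  1  0  1  2  3  2  3  2  3  2  0  1  0  1

1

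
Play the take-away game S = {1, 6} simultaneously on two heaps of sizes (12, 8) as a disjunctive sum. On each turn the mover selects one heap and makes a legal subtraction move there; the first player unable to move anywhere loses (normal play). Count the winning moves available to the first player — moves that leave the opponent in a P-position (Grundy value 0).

0

All heaps use S = {1, 6}:
n :  0  1  2  3  4  5  6  7  8  9 10 11 12
G :  0  1  0  1  0  1  2  0  1  0  1  0  1
Heap A: G(12) = 1.
Heap B: G(8) = 1.
Combined Grundy value = 1 ⊕ 1 = 0.
A winning move leaves total XOR = 0, i.e. changes one component's Grundy value g to g ⊕ X where X is the current total.
Heap A: target g' = 1⊕0 = 1, but every legal move changes the Grundy value (mex property), so 0 moves.
Heap B: target g' = 1⊕0 = 1, but every legal move changes the Grundy value (mex property), so 0 moves.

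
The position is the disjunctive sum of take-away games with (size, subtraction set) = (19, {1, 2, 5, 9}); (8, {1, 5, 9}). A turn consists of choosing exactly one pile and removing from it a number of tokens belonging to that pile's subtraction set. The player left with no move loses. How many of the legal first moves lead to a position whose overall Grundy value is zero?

1

Pile A, S = {1, 2, 5, 9}:
G(0) = 0
G(1) = mex{0} = 1
G(2) = mex{1,0} = 2
G(3) = mex{2,1} = 0
G(4) = mex{0,2} = 1
G(5) = mex{1,0,0} = 2
G(6) = mex{2,1,1} = 0
G(7) = mex{0,2,2} = 1
G(8) = mex{1,0,0} = 2
G(9) = mex{2,1,1,0} = 3
G(10) = mex{3,2,2,1} = 0
G(11) = mex{0,3,0,2} = 1
G(12) = mex{1,0,1,0} = 2
G(13) = mex{2,1,2,1} = 0
G(14) = mex{0,2,3,2} = 1
G(15) = mex{1,0,0,0} = 2
G(16) = mex{2,1,1,1} = 0
G(17) = mex{0,2,2,2} = 1
G(18) = mex{1,0,0,3} = 2
G(19) = mex{2,1,1,0} = 3
G_A(19) = 3.
Pile B, S = {1, 5, 9}:
G(0) = 0
G(1) = mex{0} = 1
G(2) = mex{1} = 0
G(3) = mex{0} = 1
G(4) = mex{1} = 0
G(5) = mex{0,0} = 1
G(6) = mex{1,1} = 0
G(7) = mex{0,0} = 1
G(8) = mex{1,1} = 0
G_B(8) = 0.
Combined Grundy value = 3 ⊕ 0 = 3.
A winning move leaves total XOR = 0, i.e. changes one component's Grundy value g to g ⊕ X where X is the current total.
Pile A: need g' = 3⊕3 = 0. Options: 19−1→G=2, 19−2→G=1, 19−5→G=1, 19−9→G=0. Hits: 1.
Pile B: need g' = 0⊕3 = 3. Options: 8−1→G=1, 8−5→G=1. Hits: 0.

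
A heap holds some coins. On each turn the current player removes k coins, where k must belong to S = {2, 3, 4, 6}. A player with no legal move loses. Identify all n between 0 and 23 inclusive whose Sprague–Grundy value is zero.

n :  0  1  2  3  4  5  6  7  8  9 10 11 12 13 14 15 16 17 18 19 20 21 22 23
G :  0  0  1  1  2  2  3  3  0  0  1  1  2  2  3  3  0  0  1  1  2  2  3  3
P-positions are exactly the n with G(n) = 0.

0, 1, 8, 9, 16, 17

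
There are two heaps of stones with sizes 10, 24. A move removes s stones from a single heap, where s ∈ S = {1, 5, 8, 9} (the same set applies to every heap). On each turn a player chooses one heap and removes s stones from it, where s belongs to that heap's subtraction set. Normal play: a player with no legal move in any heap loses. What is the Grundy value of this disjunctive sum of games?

0

All heaps use S = {1, 5, 8, 9}:
n :  0  1  2  3  4  5  6  7  8  9 10 11 12 13 14 15 16 17 18 19 20 21 22 23 24
G :  0  1  0  1  0  1  0  1  2  3  2  3  2  3  2  3  0  1  0  1  0  1  0  1  2
Heap A: G(10) = 2.
Heap B: G(24) = 2.
Combined Grundy value = 2 ⊕ 2 = 0.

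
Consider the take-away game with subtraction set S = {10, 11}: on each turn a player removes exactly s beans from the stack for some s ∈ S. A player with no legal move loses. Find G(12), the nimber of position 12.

1

n :  0  1  2  3  4  5  6  7  8  9 10 11 12
G :  0  0  0  0  0  0  0  0  0  0  1  1  1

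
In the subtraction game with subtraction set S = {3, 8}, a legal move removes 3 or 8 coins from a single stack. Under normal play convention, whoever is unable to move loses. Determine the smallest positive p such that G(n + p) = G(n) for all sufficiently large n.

11

G(0) = 0
G(1) = mex{} = 0
G(2) = mex{} = 0
G(3) = mex{0} = 1
G(4) = mex{0} = 1
G(5) = mex{0} = 1
G(6) = mex{1} = 0
G(7) = mex{1} = 0
G(8) = mex{1,0} = 2
G(9) = mex{0,0} = 1
G(10) = mex{0,0} = 1
G(11) = mex{2,1} = 0
G(12) = mex{1,1} = 0
G(13) = mex{1,1} = 0
G(14) = mex{0,0} = 1
G(15) = mex{0,0} = 1
G(16) = mex{0,2} = 1
G(17) = mex{1,1} = 0
G(18) = mex{1,1} = 0
G(19) = mex{1,0} = 2
G(20) = mex{0,0} = 1
G(21) = mex{0,0} = 1
G(22) = mex{2,1} = 0
G(23) = mex{1,1} = 0
G(n+11) = G(n) holds for n = 0,…,7 (a full window of length max(S) = 8), so the sequence is purely periodic with period 11.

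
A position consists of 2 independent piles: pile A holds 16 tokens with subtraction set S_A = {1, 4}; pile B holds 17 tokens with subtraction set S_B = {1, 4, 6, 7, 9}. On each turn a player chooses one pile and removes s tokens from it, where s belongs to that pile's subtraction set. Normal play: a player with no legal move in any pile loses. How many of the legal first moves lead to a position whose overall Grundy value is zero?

2

Pile A, S = {1, 4}:
G(0) = 0
G(1) = mex{0} = 1
G(2) = mex{1} = 0
G(3) = mex{0} = 1
G(4) = mex{1,0} = 2
G(5) = mex{2,1} = 0
G(6) = mex{0,0} = 1
G(7) = mex{1,1} = 0
G(8) = mex{0,2} = 1
G(9) = mex{1,0} = 2
G(10) = mex{2,1} = 0
G(11) = mex{0,0} = 1
G(12) = mex{1,1} = 0
G(13) = mex{0,2} = 1
G(14) = mex{1,0} = 2
G(15) = mex{2,1} = 0
G(16) = mex{0,0} = 1
G_A(16) = 1.
Pile B, S = {1, 4, 6, 7, 9}:
n :  0  1  2  3  4  5  6  7  8  9 10 11 12 13 14 15 16 17
G :  0  1  0  1  2  0  1  2  3  2  0  1  2  0  1  0  1  2
G_B(17) = 2.
Combined Grundy value = 1 ⊕ 2 = 3.
A winning move leaves total XOR = 0, i.e. changes one component's Grundy value g to g ⊕ X where X is the current total.
Pile A: need g' = 1⊕3 = 2. Options: 16−1→G=0, 16−4→G=0. Hits: 0.
Pile B: need g' = 2⊕3 = 1. Options: 17−1→G=1, 17−4→G=0, 17−6→G=1, 17−7→G=0, 17−9→G=3. Hits: 2.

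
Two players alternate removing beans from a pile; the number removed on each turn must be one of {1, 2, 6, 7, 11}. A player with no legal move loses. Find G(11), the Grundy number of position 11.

3

n :  0  1  2  3  4  5  6  7  8  9 10 11
G :  0  1  2  0  1  2  3  4  0  1  2  3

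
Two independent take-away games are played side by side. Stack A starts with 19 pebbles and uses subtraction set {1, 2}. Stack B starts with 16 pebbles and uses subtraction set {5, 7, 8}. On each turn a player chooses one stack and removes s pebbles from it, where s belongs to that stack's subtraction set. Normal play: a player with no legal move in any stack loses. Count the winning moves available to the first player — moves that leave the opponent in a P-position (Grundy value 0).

3

Stack A, S = {1, 2}:
G(0) = 0
G(1) = mex{0} = 1
G(2) = mex{1,0} = 2
G(3) = mex{2,1} = 0
G(4) = mex{0,2} = 1
G(5) = mex{1,0} = 2
G(6) = mex{2,1} = 0
G(7) = mex{0,2} = 1
G(8) = mex{1,0} = 2
G(9) = mex{2,1} = 0
G(10) = mex{0,2} = 1
G(11) = mex{1,0} = 2
G(12) = mex{2,1} = 0
G(13) = mex{0,2} = 1
G(14) = mex{1,0} = 2
G(15) = mex{2,1} = 0
G(16) = mex{0,2} = 1
G(17) = mex{1,0} = 2
G(18) = mex{2,1} = 0
G(19) = mex{0,2} = 1
G_A(19) = 1.
Stack B, S = {5, 7, 8}:
n :  0  1  2  3  4  5  6  7  8  9 10 11 12 13 14 15 16
G :  0  0  0  0  0  1  1  1  1  1  2  2  2  0  0  0  0
G_B(16) = 0.
Combined Grundy value = 1 ⊕ 0 = 1.
A winning move leaves total XOR = 0, i.e. changes one component's Grundy value g to g ⊕ X where X is the current total.
Stack A: need g' = 1⊕1 = 0. Options: 19−1→G=0, 19−2→G=2. Hits: 1.
Stack B: need g' = 0⊕1 = 1. Options: 16−5→G=2, 16−7→G=1, 16−8→G=1. Hits: 2.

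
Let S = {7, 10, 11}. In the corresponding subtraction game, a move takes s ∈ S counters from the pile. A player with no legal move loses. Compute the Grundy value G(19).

0

G(0) = 0
G(1) = mex{} = 0
G(2) = mex{} = 0
G(3) = mex{} = 0
G(4) = mex{} = 0
G(5) = mex{} = 0
G(6) = mex{} = 0
G(7) = mex{0} = 1
G(8) = mex{0} = 1
G(9) = mex{0} = 1
G(10) = mex{0,0} = 1
G(11) = mex{0,0,0} = 1
G(12) = mex{0,0,0} = 1
G(13) = mex{0,0,0} = 1
G(14) = mex{1,0,0} = 2
G(15) = mex{1,0,0} = 2
G(16) = mex{1,0,0} = 2
G(17) = mex{1,1,0} = 2
G(18) = mex{1,1,1} = 0
G(19) = mex{1,1,1} = 0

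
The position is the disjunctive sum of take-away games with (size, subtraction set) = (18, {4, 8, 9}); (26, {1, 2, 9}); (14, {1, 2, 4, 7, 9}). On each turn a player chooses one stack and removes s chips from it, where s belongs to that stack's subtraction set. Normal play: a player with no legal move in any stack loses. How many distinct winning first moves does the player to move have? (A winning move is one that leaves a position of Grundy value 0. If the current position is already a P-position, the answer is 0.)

5

Stack A, S = {4, 8, 9}:
G(0) = 0
G(1) = mex{} = 0
G(2) = mex{} = 0
G(3) = mex{} = 0
G(4) = mex{0} = 1
G(5) = mex{0} = 1
G(6) = mex{0} = 1
G(7) = mex{0} = 1
G(8) = mex{1,0} = 2
G(9) = mex{1,0,0} = 2
G(10) = mex{1,0,0} = 2
G(11) = mex{1,0,0} = 2
G(12) = mex{2,1,0} = 3
G(13) = mex{2,1,1} = 0
G(14) = mex{2,1,1} = 0
G(15) = mex{2,1,1} = 0
G(16) = mex{3,2,1} = 0
G(17) = mex{0,2,2} = 1
G(18) = mex{0,2,2} = 1
G_A(18) = 1.
Stack B, S = {1, 2, 9}:
n :  0  1  2  3  4  5  6  7  8  9 10 11 12 13 14 15 16 17 18 19 20 21 22 23 24 25 26
G :  0  1  2  0  1  2  0  1  2  3  0  1  2  0  1  2  0  1  2  3  0  1  2  0  1  2  0
G_B(26) = 0.
Stack C, S = {1, 2, 4, 7, 9}:
G(0) = 0
G(1) = mex{0} = 1
G(2) = mex{1,0} = 2
G(3) = mex{2,1} = 0
G(4) = mex{0,2,0} = 1
G(5) = mex{1,0,1} = 2
G(6) = mex{2,1,2} = 0
G(7) = mex{0,2,0,0} = 1
G(8) = mex{1,0,1,1} = 2
G(9) = mex{2,1,2,2,0} = 3
G(10) = mex{3,2,0,0,1} = 4
G(11) = mex{4,3,1,1,2} = 0
G(12) = mex{0,4,2,2,0} = 1
G(13) = mex{1,0,3,0,1} = 2
G(14) = mex{2,1,4,1,2} = 0
G_C(14) = 0.
Combined Grundy value = 1 ⊕ 0 ⊕ 0 = 1.
A winning move leaves total XOR = 0, i.e. changes one component's Grundy value g to g ⊕ X where X is the current total.
Stack A: need g' = 1⊕1 = 0. Options: 18−4→G=0, 18−8→G=2, 18−9→G=2. Hits: 1.
Stack B: need g' = 0⊕1 = 1. Options: 26−1→G=2, 26−2→G=1, 26−9→G=1. Hits: 2.
Stack C: need g' = 0⊕1 = 1. Options: 14−1→G=2, 14−2→G=1, 14−4→G=4, 14−7→G=1, 14−9→G=2. Hits: 2.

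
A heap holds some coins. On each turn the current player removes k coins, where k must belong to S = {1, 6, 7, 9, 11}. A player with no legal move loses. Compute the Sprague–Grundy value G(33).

3

n :  0  1  2  3  4  5  6  7  8  9 10 11 12 13 14 15 16 17 18 19 20 21 22 23 24 25 26 27 28 29 30 31 32 33
G :  0  1  0  1  0  1  2  3  2  3  2  3  0  1  0  1  0  1  2  3  2  3  2  3  0  1  0  1  0  1  2  3  2  3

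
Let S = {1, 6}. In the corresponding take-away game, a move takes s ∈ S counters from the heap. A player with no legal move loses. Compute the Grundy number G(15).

n :  0  1  2  3  4  5  6  7  8  9 10 11 12 13 14 15
G :  0  1  0  1  0  1  2  0  1  0  1  0  1  2  0  1

1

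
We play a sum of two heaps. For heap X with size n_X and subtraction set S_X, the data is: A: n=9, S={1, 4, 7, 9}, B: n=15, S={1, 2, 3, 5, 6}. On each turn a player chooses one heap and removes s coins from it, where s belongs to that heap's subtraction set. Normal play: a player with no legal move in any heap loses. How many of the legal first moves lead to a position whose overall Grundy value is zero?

2

Heap A, S = {1, 4, 7, 9}:
n : 0 1 2 3 4 5 6 7 8 9
G : 0 1 0 1 2 0 1 2 0 1
G_A(9) = 1.
Heap B, S = {1, 2, 3, 5, 6}:
n :  0  1  2  3  4  5  6  7  8  9 10 11 12 13 14 15
G :  0  1  2  3  0  1  2  3  0  1  2  3  0  1  2  3
G_B(15) = 3.
Combined Grundy value = 1 ⊕ 3 = 2.
A winning move leaves total XOR = 0, i.e. changes one component's Grundy value g to g ⊕ X where X is the current total.
Heap A: need g' = 1⊕2 = 3. Options: 9−1→G=0, 9−4→G=0, 9−7→G=0, 9−9→G=0. Hits: 0.
Heap B: need g' = 3⊕2 = 1. Options: 15−1→G=2, 15−2→G=1, 15−3→G=0, 15−5→G=2, 15−6→G=1. Hits: 2.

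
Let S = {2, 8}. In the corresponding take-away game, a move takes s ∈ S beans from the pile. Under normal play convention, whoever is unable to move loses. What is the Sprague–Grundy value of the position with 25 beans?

n :  0  1  2  3  4  5  6  7  8  9 10 11 12 13 14 15 16 17 18 19 20 21 22 23 24 25
G :  0  0  1  1  0  0  1  1  2  2  0  0  1  1  0  0  1  1  2  2  0  0  1  1  0  0

0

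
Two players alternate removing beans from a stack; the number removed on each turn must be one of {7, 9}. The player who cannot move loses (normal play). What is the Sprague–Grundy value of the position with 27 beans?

1

n :  0  1  2  3  4  5  6  7  8  9 10 11 12 13 14 15 16 17 18 19 20 21 22 23 24 25 26 27
G :  0  0  0  0  0  0  0  1  1  1  1  1  1  1  2  2  0  0  0  0  0  0  0  1  1  1  1  1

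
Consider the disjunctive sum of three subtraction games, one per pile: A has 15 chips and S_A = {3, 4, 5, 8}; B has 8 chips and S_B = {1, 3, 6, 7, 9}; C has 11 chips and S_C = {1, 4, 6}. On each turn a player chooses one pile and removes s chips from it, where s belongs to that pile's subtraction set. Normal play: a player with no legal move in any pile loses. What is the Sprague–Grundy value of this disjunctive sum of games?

2

Pile A, S = {3, 4, 5, 8}:
n :  0  1  2  3  4  5  6  7  8  9 10 11 12 13 14 15
G :  0  0  0  1  1  1  2  2  2  3  3  0  0  0  1  1
G_A(15) = 1.
Pile B, S = {1, 3, 6, 7, 9}:
G(0) = 0
G(1) = mex{0} = 1
G(2) = mex{1} = 0
G(3) = mex{0,0} = 1
G(4) = mex{1,1} = 0
G(5) = mex{0,0} = 1
G(6) = mex{1,1,0} = 2
G(7) = mex{2,0,1,0} = 3
G(8) = mex{3,1,0,1} = 2
G_B(8) = 2.
Pile C, S = {1, 4, 6}:
n :  0  1  2  3  4  5  6  7  8  9 10 11
G :  0  1  0  1  2  0  1  0  1  2  0  1
G_C(11) = 1.
Combined Grundy value = 1 ⊕ 2 ⊕ 1 = 2.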